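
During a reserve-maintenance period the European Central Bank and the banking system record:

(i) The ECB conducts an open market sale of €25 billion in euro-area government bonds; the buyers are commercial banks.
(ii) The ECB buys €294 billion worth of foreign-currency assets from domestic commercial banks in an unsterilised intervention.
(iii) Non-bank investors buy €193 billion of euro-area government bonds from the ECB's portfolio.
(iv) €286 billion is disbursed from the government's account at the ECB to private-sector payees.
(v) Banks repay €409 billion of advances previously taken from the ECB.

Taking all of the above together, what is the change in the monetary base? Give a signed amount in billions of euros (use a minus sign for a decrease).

OMO sale (to banks) €25 billion: ECB balance sheet contracts → −€25B.
FX purchase €294 billion: ECB balance sheet expands → +€294B.
Asset sale (to non-banks) €193 billion: ECB balance sheet contracts → −€193B.
Government spending €286 billion: a non-base liability converts back to reserves → +€286B.
Discount-window repayment €409 billion: ECB balance sheet contracts → −€409B.
Net: −25 + 294 − 193 + 286 − 409 = -€47 billion.

-€47 billion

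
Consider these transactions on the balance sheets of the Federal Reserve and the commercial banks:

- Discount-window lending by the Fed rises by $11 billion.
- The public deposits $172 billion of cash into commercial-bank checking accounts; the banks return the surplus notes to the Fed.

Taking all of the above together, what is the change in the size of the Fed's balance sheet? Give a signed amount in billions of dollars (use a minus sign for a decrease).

+$11 billion

Discount-window loan $11 billion: a Fed asset is acquired → +$11B.
Currency deposit $172 billion: only the composition of liabilities changes → 0.
Net: 11 + 0 = +$11 billion.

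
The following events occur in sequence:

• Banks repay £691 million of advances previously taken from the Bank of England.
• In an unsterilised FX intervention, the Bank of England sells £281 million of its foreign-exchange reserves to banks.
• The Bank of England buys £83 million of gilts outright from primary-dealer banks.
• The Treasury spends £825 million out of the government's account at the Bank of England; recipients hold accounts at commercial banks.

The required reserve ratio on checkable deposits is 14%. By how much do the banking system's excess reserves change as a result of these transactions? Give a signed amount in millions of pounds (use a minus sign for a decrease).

-£179.5 million

Discount-window repayment £691 million: reserves −£691M, deposits 0.
FX sale £281 million: reserves −£281M, deposits 0.
OMO purchase (from banks) £83 million: reserves +£83M, deposits 0.
Government spending £825 million: reserves +£825M, deposits +£825M.
Totals: Δreserves = −£64M, Δdeposits = +£825M.
Δrequired reserves = 14% × +£825M = +£115.5M.
Δexcess reserves = Δreserves − Δrequired = −£64M − (+£115.5M) = -£179.5 million.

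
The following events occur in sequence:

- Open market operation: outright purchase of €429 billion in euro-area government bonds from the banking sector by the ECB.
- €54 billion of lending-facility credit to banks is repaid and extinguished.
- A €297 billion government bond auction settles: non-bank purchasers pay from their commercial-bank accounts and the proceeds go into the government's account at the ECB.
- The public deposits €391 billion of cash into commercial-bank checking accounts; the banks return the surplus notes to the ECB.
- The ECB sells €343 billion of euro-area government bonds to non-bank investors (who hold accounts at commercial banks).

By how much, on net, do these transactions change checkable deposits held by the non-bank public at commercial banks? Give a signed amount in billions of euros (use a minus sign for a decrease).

OMO purchase (from banks) €429 billion: the counterparty is a bank, so public deposits are unchanged → 0.
Discount-window repayment €54 billion: the counterparty is a bank, so public deposits are unchanged → 0.
Government account inflow €297 billion: non-bank counterparties' bank balances fall → −€297B.
Currency deposit €391 billion: non-bank counterparties' bank balances rise → +€391B.
Asset sale (to non-banks) €343 billion: non-bank counterparties' bank balances fall → −€343B.
Net: 0 + 0 − 297 + 391 − 343 = -€249 billion.

-€249 billion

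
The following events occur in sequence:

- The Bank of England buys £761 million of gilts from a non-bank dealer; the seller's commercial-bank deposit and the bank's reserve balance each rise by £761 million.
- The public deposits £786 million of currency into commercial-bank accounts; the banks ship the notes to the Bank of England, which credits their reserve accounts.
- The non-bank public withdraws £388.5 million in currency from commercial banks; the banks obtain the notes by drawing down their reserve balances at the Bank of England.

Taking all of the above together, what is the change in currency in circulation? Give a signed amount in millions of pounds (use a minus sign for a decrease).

-£397.5 million

Bank of England balance sheet:
  Assets:      Securities +£761M
  Liabilities: Bank reserves +£1158.5M, Currency in circulation −£397.5M
So the change in currency in circulation is -£397.5 million.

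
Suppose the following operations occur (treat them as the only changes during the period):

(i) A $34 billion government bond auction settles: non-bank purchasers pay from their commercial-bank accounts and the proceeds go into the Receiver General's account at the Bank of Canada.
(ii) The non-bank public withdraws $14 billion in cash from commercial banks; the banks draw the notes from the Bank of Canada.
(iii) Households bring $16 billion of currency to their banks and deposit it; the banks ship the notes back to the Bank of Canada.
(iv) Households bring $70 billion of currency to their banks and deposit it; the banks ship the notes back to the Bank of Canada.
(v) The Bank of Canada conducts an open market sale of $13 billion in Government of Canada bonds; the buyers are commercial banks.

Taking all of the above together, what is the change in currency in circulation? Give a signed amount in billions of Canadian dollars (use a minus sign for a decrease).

-$72 billion

Government account inflow $34 billion: no currency enters or leaves circulation → 0.
Currency withdrawal $14 billion: notes leave the central bank → +$14B.
Currency deposit $16 billion: notes return to the central bank → −$16B.
Currency deposit $70 billion: notes return to the central bank → −$70B.
OMO sale (to banks) $13 billion: no currency enters or leaves circulation → 0.
Net: 0 + 14 − 16 − 70 + 0 = -$72 billion.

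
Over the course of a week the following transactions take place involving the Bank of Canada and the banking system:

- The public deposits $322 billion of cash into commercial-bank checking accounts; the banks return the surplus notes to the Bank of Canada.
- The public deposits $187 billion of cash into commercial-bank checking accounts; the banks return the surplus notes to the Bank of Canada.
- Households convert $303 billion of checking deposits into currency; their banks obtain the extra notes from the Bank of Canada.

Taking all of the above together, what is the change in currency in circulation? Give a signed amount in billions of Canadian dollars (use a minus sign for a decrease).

-$206 billion

Currency deposit $322 billion: notes return to the central bank → −$322B.
Currency deposit $187 billion: notes return to the central bank → −$187B.
Currency withdrawal $303 billion: notes leave the central bank → +$303B.
Net: −322 − 187 + 303 = -$206 billion.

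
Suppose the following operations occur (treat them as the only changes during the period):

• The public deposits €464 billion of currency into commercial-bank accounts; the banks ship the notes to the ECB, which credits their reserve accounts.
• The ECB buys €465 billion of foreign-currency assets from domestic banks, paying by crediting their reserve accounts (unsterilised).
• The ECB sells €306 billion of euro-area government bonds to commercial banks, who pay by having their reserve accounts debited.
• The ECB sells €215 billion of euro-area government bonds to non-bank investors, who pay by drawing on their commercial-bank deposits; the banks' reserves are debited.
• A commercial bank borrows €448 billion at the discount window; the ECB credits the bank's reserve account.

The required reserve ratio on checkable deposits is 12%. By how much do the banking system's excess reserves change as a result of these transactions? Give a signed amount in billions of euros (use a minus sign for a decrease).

Currency deposit €464 billion: reserves +€464B, deposits +€464B.
FX purchase €465 billion: reserves +€465B, deposits 0.
OMO sale (to banks) €306 billion: reserves −€306B, deposits 0.
Asset sale (to non-banks) €215 billion: reserves −€215B, deposits −€215B.
Discount-window loan €448 billion: reserves +€448B, deposits 0.
Totals: Δreserves = +€856B, Δdeposits = +€249B.
Δrequired reserves = 12% × +€249B = +€29.88B.
Δexcess reserves = Δreserves − Δrequired = +€856B − (+€29.88B) = +€826.12 billion.

+€826.12 billion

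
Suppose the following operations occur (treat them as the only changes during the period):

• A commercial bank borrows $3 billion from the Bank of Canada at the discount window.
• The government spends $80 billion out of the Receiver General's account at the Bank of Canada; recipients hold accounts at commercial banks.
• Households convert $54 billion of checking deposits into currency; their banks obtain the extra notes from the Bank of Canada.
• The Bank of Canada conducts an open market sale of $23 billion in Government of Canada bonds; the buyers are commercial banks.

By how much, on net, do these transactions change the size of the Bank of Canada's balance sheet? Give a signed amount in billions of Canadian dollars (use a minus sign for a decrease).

Discount-window loan $3 billion: a Bank of Canada asset is acquired → +$3B.
Government spending $80 billion: only the composition of liabilities changes → 0.
Currency withdrawal $54 billion: only the composition of liabilities changes → 0.
OMO sale (to banks) $23 billion: a Bank of Canada asset is shed → −$23B.
Net: 3 + 0 + 0 − 23 = -$20 billion.

-$20 billion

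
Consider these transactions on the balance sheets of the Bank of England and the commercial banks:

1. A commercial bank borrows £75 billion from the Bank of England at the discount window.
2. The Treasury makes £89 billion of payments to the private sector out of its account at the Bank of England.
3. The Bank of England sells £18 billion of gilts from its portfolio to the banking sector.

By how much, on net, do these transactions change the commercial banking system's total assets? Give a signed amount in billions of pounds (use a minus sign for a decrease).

Bank of England balance sheet:
  Assets:      Securities −£18B, Loans to banks +£75B
  Liabilities: Bank reserves +£146B, Government deposits −£89B
Commercial banking system:
  Assets:      Reserves at CB +£146B, Securities +£18B
  Liabilities: Checkable deposits +£89B, Borrowings from CB +£75B
Change in total bank assets = +£164 billion.

+£164 billion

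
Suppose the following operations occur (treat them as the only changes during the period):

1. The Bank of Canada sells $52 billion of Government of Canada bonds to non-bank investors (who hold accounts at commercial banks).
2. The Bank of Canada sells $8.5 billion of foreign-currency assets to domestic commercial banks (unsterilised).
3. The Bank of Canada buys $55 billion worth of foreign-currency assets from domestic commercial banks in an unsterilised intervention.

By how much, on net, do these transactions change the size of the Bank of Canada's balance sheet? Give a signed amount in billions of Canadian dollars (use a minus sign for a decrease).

Bank of Canada balance sheet:
  Assets:      Securities −$52B, Foreign assets +$46.5B
  Liabilities: Bank reserves −$5.5B
Change in total Bank of Canada assets = -$5.5 billion.

-$5.5 billion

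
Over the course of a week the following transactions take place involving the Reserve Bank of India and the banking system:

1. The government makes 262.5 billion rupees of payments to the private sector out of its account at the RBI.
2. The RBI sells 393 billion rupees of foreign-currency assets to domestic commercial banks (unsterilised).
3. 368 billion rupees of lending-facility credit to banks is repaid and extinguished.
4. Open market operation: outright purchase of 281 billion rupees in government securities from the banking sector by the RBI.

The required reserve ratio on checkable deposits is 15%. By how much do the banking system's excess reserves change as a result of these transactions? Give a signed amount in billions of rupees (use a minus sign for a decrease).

-256.875 billion

Government spending 262.5 billion rupees: reserves +262.5B, deposits +262.5B.
FX sale 393 billion rupees: reserves −393B, deposits 0.
Discount-window repayment 368 billion rupees: reserves −368B, deposits 0.
OMO purchase (from banks) 281 billion rupees: reserves +281B, deposits 0.
Totals: Δreserves = −217.5B, Δdeposits = +262.5B.
Δrequired reserves = 15% × +262.5B = +39.375B.
Δexcess reserves = Δreserves − Δrequired = −217.5B − (+39.375B) = -256.875 billion.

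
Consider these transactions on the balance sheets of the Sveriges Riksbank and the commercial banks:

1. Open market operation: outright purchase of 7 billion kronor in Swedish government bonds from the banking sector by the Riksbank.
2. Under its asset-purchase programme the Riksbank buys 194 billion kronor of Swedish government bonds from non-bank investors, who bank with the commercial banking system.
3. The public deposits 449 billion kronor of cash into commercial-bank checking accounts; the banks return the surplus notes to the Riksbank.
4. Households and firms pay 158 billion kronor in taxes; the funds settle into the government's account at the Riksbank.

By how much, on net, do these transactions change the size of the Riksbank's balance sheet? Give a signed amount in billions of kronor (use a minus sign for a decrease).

OMO purchase (from banks) 7 billion kronor: a Riksbank asset is acquired → +7B.
Asset purchase (from non-banks) 194 billion kronor: a Riksbank asset is acquired → +194B.
Currency deposit 449 billion kronor: only the composition of liabilities changes → 0.
Government account inflow 158 billion kronor: only the composition of liabilities changes → 0.
Net: 7 + 194 + 0 + 0 = +201 billion.

+201 billion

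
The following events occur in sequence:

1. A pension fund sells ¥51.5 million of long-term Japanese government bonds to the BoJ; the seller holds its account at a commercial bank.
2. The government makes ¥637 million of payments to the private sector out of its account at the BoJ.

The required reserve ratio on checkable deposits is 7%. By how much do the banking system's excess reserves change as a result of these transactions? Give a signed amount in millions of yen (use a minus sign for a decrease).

Asset purchase (from non-banks) ¥51.5 million: reserves +¥51.5M, deposits +¥51.5M.
Government spending ¥637 million: reserves +¥637M, deposits +¥637M.
Totals: Δreserves = +¥688.5M, Δdeposits = +¥688.5M.
Δrequired reserves = 7% × +¥688.5M = +¥48.195M.
Δexcess reserves = Δreserves − Δrequired = +¥688.5M − (+¥48.195M) = +¥640.305 million.

+¥640.305 million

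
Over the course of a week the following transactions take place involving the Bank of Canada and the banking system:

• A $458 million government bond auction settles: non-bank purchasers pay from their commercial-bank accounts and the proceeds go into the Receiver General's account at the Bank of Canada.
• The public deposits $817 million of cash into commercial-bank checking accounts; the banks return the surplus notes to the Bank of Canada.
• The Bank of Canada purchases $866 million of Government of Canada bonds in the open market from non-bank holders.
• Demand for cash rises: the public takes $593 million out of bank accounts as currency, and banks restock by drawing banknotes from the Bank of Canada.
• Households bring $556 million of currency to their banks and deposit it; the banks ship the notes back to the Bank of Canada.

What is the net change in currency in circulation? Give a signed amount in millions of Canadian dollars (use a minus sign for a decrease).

-$780 million

Government account inflow $458 million: no currency enters or leaves circulation → 0.
Currency deposit $817 million: notes return to the central bank → −$817M.
Asset purchase (from non-banks) $866 million: no currency enters or leaves circulation → 0.
Currency withdrawal $593 million: notes leave the central bank → +$593M.
Currency deposit $556 million: notes return to the central bank → −$556M.
Net: 0 − 817 + 0 + 593 − 556 = -$780 million.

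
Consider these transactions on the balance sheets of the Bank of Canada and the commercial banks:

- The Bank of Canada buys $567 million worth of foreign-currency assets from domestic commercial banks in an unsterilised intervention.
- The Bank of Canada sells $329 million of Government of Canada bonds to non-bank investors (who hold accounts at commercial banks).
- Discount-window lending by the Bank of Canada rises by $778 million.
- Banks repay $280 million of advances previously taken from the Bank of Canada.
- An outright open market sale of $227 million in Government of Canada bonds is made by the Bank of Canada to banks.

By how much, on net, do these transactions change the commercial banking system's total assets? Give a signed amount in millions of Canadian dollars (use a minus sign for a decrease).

+$169 million

FX purchase $567 million: just an asset swap on bank balance sheets → 0.
Asset sale (to non-banks) $329 million: bank balance sheets shrink → −$329M.
Discount-window loan $778 million: bank balance sheets expand → +$778M.
Discount-window repayment $280 million: bank balance sheets shrink → −$280M.
OMO sale (to banks) $227 million: just an asset swap on bank balance sheets → 0.
Net: 0 − 329 + 778 − 280 + 0 = +$169 million.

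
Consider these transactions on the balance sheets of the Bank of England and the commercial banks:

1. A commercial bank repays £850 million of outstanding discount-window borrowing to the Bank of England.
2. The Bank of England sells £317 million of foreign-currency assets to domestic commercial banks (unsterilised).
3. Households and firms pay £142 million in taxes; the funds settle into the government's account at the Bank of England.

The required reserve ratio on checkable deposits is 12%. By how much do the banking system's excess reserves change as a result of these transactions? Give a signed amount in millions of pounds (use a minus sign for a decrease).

-£1291.96 million

Discount-window repayment £850 million: reserves −£850M, deposits 0.
FX sale £317 million: reserves −£317M, deposits 0.
Government account inflow £142 million: reserves −£142M, deposits −£142M.
Totals: Δreserves = −£1309M, Δdeposits = −£142M.
Δrequired reserves = 12% × −£142M = −£17.04M.
Δexcess reserves = Δreserves − Δrequired = −£1309M − (−£17.04M) = -£1291.96 million.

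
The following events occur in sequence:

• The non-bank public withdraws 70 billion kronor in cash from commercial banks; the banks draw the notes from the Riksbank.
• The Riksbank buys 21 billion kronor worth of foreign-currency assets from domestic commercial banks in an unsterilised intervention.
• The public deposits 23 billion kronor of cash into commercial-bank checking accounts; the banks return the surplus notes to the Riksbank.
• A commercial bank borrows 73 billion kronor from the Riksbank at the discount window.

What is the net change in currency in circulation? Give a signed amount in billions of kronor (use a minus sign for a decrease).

+47 billion

Riksbank balance sheet:
  Assets:      Loans to banks +73B, Foreign assets +21B
  Liabilities: Bank reserves +47B, Currency in circulation +47B
Commercial banking system:
  Assets:      Reserves at CB +47B, Foreign assets −21B
  Liabilities: Checkable deposits −47B, Borrowings from CB +73B
So the change in currency in circulation is +47 billion.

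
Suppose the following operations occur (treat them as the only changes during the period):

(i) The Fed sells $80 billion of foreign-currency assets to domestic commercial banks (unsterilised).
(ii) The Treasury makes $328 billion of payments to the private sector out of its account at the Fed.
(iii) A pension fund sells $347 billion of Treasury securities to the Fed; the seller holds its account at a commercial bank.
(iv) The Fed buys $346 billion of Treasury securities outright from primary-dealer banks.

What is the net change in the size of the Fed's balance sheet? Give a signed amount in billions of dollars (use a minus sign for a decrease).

+$613 billion

FX sale $80 billion: a Fed asset is shed → −$80B.
Government spending $328 billion: only the composition of liabilities changes → 0.
Asset purchase (from non-banks) $347 billion: a Fed asset is acquired → +$347B.
OMO purchase (from banks) $346 billion: a Fed asset is acquired → +$346B.
Net: −80 + 0 + 347 + 346 = +$613 billion.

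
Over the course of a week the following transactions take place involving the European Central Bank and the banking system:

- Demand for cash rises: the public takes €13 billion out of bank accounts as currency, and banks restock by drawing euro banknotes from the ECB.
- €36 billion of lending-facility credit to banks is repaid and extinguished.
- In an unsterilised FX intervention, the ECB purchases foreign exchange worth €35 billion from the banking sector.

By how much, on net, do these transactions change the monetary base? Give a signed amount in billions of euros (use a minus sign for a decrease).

Currency withdrawal €13 billion: just a shift between currency and reserves — both are base money → 0.
Discount-window repayment €36 billion: ECB balance sheet contracts → −€36B.
FX purchase €35 billion: ECB balance sheet expands → +€35B.
Net: 0 − 36 + 35 = -€1 billion.

-€1 billion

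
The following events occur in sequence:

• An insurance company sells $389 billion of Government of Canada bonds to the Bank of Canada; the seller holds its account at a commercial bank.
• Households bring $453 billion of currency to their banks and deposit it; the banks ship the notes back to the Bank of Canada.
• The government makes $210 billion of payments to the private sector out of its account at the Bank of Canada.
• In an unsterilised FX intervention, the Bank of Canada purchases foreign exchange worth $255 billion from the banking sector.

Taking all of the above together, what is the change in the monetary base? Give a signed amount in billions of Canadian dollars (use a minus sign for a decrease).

+$854 billion

Bank of Canada balance sheet:
  Assets:      Securities +$389B, Foreign assets +$255B
  Liabilities: Bank reserves +$1307B, Currency in circulation −$453B, Government deposits −$210B
Monetary base = currency + reserves: −$453B + (+$1307B) = +$854 billion.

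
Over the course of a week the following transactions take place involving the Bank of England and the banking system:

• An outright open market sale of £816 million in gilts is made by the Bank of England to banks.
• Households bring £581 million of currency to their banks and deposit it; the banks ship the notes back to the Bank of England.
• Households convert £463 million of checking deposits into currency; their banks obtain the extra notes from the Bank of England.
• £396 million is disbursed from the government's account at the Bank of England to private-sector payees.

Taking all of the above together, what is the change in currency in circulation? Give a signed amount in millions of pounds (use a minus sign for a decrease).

OMO sale (to banks) £816 million: no currency enters or leaves circulation → 0.
Currency deposit £581 million: notes return to the central bank → −£581M.
Currency withdrawal £463 million: notes leave the central bank → +£463M.
Government spending £396 million: no currency enters or leaves circulation → 0.
Net: 0 − 581 + 463 + 0 = -£118 million.

-£118 million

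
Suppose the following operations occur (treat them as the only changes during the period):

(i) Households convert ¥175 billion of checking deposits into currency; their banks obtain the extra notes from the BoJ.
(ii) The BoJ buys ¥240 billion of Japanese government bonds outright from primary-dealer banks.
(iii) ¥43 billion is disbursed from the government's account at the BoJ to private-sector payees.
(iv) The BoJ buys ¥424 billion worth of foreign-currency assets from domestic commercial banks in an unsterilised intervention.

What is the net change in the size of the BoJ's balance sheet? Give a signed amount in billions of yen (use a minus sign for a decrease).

+¥664 billion

Currency withdrawal ¥175 billion: only the composition of liabilities changes → 0.
OMO purchase (from banks) ¥240 billion: a BoJ asset is acquired → +¥240B.
Government spending ¥43 billion: only the composition of liabilities changes → 0.
FX purchase ¥424 billion: a BoJ asset is acquired → +¥424B.
Net: 0 + 240 + 0 + 424 = +¥664 billion.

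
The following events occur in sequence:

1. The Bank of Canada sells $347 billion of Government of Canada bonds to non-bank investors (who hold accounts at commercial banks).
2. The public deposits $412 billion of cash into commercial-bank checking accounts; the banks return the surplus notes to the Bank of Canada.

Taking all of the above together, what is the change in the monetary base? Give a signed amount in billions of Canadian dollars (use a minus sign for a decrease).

-$347 billion

Asset sale (to non-banks) $347 billion: Bank of Canada balance sheet contracts → −$347B.
Currency deposit $412 billion: just a shift between currency and reserves — both are base money → 0.
Net: −347 + 0 = -$347 billion.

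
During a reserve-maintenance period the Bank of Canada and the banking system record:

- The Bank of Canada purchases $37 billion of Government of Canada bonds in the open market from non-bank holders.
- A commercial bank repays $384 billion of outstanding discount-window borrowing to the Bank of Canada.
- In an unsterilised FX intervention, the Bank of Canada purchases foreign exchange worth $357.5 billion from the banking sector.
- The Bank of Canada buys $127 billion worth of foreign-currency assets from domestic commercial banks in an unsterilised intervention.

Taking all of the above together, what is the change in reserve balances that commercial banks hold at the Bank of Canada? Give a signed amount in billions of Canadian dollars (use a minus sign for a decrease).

+$137.5 billion

Asset purchase (from non-banks) $37 billion: the Bank of Canada pays by crediting reserve accounts → +$37B.
Discount-window repayment $384 billion: repayment is debited from reserves → −$384B.
FX purchase $357.5 billion: the Bank of Canada pays by crediting reserve accounts → +$357.5B.
FX purchase $127 billion: the Bank of Canada pays by crediting reserve accounts → +$127B.
Net: 37 − 384 + 357.5 + 127 = +$137.5 billion.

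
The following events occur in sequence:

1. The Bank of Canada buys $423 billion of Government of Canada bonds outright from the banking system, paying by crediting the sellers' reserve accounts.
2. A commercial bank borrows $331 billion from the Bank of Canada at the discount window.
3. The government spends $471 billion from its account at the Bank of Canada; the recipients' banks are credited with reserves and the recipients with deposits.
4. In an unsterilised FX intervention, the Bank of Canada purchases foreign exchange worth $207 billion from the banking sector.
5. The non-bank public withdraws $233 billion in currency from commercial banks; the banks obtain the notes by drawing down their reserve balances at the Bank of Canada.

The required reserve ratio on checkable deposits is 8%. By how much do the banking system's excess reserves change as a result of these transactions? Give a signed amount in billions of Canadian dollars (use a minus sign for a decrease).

+$1179.96 billion

OMO purchase (from banks) $423 billion: reserves +$423B, deposits 0.
Discount-window loan $331 billion: reserves +$331B, deposits 0.
Government spending $471 billion: reserves +$471B, deposits +$471B.
FX purchase $207 billion: reserves +$207B, deposits 0.
Currency withdrawal $233 billion: reserves −$233B, deposits −$233B.
Totals: Δreserves = +$1199B, Δdeposits = +$238B.
Δrequired reserves = 8% × +$238B = +$19.04B.
Δexcess reserves = Δreserves − Δrequired = +$1199B − (+$19.04B) = +$1179.96 billion.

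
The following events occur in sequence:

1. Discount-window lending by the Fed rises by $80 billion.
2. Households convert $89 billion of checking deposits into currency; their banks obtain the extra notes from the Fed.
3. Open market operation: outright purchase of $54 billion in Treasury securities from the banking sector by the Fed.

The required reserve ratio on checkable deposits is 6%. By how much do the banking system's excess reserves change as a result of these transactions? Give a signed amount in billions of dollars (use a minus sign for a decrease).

+$50.34 billion

Discount-window loan $80 billion: reserves +$80B, deposits 0.
Currency withdrawal $89 billion: reserves −$89B, deposits −$89B.
OMO purchase (from banks) $54 billion: reserves +$54B, deposits 0.
Totals: Δreserves = +$45B, Δdeposits = −$89B.
Δrequired reserves = 6% × −$89B = −$5.34B.
Δexcess reserves = Δreserves − Δrequired = +$45B − (−$5.34B) = +$50.34 billion.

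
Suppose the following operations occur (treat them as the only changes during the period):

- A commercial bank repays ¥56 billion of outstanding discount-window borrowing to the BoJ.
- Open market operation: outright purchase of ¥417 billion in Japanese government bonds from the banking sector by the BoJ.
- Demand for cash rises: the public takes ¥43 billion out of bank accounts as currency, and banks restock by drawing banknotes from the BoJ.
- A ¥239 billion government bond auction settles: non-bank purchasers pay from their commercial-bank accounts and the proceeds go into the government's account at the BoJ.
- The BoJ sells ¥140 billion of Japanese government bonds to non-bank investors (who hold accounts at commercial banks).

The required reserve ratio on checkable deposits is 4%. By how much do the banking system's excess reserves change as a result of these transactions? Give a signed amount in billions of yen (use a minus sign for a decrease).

Discount-window repayment ¥56 billion: reserves −¥56B, deposits 0.
OMO purchase (from banks) ¥417 billion: reserves +¥417B, deposits 0.
Currency withdrawal ¥43 billion: reserves −¥43B, deposits −¥43B.
Government account inflow ¥239 billion: reserves −¥239B, deposits −¥239B.
Asset sale (to non-banks) ¥140 billion: reserves −¥140B, deposits −¥140B.
Totals: Δreserves = −¥61B, Δdeposits = −¥422B.
Δrequired reserves = 4% × −¥422B = −¥16.88B.
Δexcess reserves = Δreserves − Δrequired = −¥61B − (−¥16.88B) = -¥44.12 billion.

-¥44.12 billion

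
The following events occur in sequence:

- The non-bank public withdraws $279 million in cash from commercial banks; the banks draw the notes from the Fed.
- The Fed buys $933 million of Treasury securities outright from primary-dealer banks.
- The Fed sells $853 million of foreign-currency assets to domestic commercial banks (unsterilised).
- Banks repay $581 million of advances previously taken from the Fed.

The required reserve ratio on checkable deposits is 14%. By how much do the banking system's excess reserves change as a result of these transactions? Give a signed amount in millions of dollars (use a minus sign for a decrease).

-$740.94 million

Currency withdrawal $279 million: reserves −$279M, deposits −$279M.
OMO purchase (from banks) $933 million: reserves +$933M, deposits 0.
FX sale $853 million: reserves −$853M, deposits 0.
Discount-window repayment $581 million: reserves −$581M, deposits 0.
Totals: Δreserves = −$780M, Δdeposits = −$279M.
Δrequired reserves = 14% × −$279M = −$39.06M.
Δexcess reserves = Δreserves − Δrequired = −$780M − (−$39.06M) = -$740.94 million.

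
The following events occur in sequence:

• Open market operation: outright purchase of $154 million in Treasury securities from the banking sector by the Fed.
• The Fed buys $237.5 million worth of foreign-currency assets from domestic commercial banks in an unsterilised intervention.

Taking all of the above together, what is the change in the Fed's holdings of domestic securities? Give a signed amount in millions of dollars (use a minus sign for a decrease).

OMO purchase (from banks) $154 million: securities added to the Fed's portfolio → +$154M.
FX purchase $237.5 million: the Fed's securities portfolio is untouched → 0.
Net: 154 + 0 = +$154 million.

+$154 million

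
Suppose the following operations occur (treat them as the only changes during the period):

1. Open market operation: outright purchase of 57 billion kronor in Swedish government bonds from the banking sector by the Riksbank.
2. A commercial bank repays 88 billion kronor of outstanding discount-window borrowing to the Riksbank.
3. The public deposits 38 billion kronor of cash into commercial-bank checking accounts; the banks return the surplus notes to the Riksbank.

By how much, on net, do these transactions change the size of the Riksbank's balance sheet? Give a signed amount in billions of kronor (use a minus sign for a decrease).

OMO purchase (from banks) 57 billion kronor: a Riksbank asset is acquired → +57B.
Discount-window repayment 88 billion kronor: a Riksbank asset is shed → −88B.
Currency deposit 38 billion kronor: only the composition of liabilities changes → 0.
Net: 57 − 88 + 0 = -31 billion.

-31 billion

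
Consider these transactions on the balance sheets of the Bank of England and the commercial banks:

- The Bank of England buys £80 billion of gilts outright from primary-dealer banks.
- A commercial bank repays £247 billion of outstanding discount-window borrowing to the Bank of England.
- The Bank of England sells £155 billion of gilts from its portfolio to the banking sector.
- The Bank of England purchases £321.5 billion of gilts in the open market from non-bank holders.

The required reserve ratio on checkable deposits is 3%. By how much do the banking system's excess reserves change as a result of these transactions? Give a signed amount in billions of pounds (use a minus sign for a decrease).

-£10.145 billion

OMO purchase (from banks) £80 billion: reserves +£80B, deposits 0.
Discount-window repayment £247 billion: reserves −£247B, deposits 0.
OMO sale (to banks) £155 billion: reserves −£155B, deposits 0.
Asset purchase (from non-banks) £321.5 billion: reserves +£321.5B, deposits +£321.5B.
Totals: Δreserves = −£0.5B, Δdeposits = +£321.5B.
Δrequired reserves = 3% × +£321.5B = +£9.645B.
Δexcess reserves = Δreserves − Δrequired = −£0.5B − (+£9.645B) = -£10.145 billion.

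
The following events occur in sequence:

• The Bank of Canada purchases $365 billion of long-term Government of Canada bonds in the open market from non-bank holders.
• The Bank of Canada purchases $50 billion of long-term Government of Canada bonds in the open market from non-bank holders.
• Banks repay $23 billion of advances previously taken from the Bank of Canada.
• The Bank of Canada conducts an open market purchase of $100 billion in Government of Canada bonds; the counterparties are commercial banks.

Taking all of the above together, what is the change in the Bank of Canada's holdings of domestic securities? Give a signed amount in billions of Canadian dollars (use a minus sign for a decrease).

Bank of Canada balance sheet:
  Assets:      Securities +$515B, Loans to banks −$23B
  Liabilities: Bank reserves +$492B
So the change in the Bank of Canada's holdings of domestic securities is +$515 billion.

+$515 billion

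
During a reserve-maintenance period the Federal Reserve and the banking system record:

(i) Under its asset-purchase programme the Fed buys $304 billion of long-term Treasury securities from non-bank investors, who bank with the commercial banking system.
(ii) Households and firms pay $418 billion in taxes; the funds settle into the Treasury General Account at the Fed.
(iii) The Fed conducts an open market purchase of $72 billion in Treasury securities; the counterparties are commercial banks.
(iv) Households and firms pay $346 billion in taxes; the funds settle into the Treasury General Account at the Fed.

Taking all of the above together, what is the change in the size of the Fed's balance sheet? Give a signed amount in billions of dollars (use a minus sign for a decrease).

+$376 billion

Fed balance sheet:
  Assets:      Securities +$376B
  Liabilities: Bank reserves −$388B, Government deposits +$764B
Commercial banking system:
  Assets:      Reserves at CB −$388B, Securities −$72B
  Liabilities: Checkable deposits −$460B
Change in total Fed assets = +$376 billion.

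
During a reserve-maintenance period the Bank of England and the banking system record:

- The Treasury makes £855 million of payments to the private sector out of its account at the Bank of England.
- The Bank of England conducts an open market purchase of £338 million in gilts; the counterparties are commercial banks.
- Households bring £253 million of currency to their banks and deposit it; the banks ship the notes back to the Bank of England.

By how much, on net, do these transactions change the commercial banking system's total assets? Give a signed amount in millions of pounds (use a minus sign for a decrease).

+£1108 million

Government spending £855 million: bank balance sheets expand → +£855M.
OMO purchase (from banks) £338 million: just an asset swap on bank balance sheets → 0.
Currency deposit £253 million: bank balance sheets expand → +£253M.
Net: 855 + 0 + 253 = +£1108 million.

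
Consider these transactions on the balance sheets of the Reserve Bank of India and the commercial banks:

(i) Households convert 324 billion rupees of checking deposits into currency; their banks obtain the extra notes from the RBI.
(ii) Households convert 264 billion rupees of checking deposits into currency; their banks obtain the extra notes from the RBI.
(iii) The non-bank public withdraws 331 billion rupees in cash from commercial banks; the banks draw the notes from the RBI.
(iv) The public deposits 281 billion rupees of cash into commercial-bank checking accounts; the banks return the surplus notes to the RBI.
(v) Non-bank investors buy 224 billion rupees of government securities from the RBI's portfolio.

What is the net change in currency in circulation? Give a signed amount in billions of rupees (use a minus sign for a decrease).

RBI balance sheet:
  Assets:      Securities −224B
  Liabilities: Bank reserves −862B, Currency in circulation +638B
So the change in currency in circulation is +638 billion.

+638 billion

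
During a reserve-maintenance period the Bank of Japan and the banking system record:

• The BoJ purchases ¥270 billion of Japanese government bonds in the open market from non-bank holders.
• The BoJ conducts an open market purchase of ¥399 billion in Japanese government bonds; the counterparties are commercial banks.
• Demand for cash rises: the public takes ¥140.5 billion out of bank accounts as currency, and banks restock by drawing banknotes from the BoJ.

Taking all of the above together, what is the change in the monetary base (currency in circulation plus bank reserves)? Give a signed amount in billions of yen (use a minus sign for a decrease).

Asset purchase (from non-banks) ¥270 billion: BoJ balance sheet expands → +¥270B.
OMO purchase (from banks) ¥399 billion: BoJ balance sheet expands → +¥399B.
Currency withdrawal ¥140.5 billion: just a shift between currency and reserves — both are base money → 0.
Net: 270 + 399 + 0 = +¥669 billion.

+¥669 billion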